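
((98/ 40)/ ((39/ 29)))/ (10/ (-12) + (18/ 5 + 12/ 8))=1421/ 3328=0.43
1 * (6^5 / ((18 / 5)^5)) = 3125 / 243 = 12.86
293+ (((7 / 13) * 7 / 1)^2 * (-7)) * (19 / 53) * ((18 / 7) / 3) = 2350687 / 8957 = 262.44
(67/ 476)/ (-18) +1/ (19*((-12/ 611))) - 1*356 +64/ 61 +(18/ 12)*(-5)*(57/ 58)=-105114988589/ 287979048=-365.01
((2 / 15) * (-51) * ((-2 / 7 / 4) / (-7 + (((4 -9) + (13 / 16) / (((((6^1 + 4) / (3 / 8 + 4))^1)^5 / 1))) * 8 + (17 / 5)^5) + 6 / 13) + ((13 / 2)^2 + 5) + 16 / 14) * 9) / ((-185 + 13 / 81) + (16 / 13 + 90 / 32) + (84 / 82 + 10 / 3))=497690794279176104907144 / 29649807837241479574771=16.79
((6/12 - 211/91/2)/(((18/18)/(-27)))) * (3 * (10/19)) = 48600/1729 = 28.11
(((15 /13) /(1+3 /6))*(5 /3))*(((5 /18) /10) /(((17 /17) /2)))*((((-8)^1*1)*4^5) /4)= -51200 /351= -145.87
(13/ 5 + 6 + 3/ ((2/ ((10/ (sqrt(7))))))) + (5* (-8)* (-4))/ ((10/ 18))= 15* sqrt(7)/ 7 + 1483/ 5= 302.27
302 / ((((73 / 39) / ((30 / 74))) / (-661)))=-116778870 / 2701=-43235.42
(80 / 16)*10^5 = 500000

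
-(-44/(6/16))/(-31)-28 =-2956/93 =-31.78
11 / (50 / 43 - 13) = -473 / 509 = -0.93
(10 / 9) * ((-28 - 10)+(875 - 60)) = 2590 / 3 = 863.33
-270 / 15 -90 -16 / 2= -116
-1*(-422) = 422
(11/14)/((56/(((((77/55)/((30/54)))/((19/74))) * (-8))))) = -3663/3325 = -1.10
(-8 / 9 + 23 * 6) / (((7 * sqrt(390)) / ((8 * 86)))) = 424496 * sqrt(390) / 12285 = 682.39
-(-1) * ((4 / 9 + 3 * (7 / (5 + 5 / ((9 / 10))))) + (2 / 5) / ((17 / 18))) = 41533 / 14535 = 2.86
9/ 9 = 1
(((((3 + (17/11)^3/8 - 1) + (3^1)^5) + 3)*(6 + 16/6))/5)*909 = 10421085363/26620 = 391475.78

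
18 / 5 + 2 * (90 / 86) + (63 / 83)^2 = 9285471 / 1481135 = 6.27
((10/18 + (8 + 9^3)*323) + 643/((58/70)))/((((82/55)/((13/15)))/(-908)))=-4046848012922/32103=-126058250.41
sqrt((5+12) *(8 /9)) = 3.89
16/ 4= 4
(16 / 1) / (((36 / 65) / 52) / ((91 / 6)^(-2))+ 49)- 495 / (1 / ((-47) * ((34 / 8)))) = 406975925 / 4116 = 98876.56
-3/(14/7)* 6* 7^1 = -63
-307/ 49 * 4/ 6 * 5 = -20.88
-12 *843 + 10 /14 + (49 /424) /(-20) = -600443703 /59360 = -10115.29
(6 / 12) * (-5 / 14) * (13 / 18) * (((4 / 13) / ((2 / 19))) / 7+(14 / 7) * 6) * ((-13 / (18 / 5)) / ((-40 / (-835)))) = 30665375 / 254016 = 120.72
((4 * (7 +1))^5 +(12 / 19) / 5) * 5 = 3187671052 / 19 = 167772160.63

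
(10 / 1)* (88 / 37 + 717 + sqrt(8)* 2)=40* sqrt(2) + 266170 / 37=7250.35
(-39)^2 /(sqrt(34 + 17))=507 *sqrt(51) /17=212.98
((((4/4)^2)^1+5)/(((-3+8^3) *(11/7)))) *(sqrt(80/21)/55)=8 *sqrt(105)/307945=0.00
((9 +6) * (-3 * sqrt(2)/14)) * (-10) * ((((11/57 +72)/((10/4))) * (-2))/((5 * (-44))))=12345 * sqrt(2)/1463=11.93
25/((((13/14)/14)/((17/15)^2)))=56644/117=484.14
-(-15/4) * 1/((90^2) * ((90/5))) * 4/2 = 1/19440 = 0.00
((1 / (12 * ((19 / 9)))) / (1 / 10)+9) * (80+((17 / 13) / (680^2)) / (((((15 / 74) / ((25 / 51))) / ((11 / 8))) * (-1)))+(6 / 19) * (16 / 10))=463414414477 / 612718080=756.33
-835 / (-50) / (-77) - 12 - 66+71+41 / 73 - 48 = -3072171 / 56210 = -54.66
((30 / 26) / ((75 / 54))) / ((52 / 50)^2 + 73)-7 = -4206641 / 601913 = -6.99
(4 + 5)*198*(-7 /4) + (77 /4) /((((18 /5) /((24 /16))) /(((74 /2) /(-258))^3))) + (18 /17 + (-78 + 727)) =-34592043722861 /14013585792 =-2468.46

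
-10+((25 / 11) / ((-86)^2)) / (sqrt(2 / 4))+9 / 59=-581 / 59+25 * sqrt(2) / 81356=-9.85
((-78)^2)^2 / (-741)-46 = -949978 / 19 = -49998.84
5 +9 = 14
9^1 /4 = 9 /4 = 2.25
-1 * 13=-13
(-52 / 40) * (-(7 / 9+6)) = 793 / 90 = 8.81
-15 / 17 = -0.88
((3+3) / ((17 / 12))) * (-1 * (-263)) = 18936 / 17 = 1113.88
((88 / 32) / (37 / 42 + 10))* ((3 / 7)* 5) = 495 / 914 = 0.54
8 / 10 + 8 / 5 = 12 / 5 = 2.40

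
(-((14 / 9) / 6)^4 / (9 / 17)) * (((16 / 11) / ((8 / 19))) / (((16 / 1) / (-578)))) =224126147 / 210450636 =1.06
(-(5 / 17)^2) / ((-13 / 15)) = 375 / 3757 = 0.10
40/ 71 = 0.56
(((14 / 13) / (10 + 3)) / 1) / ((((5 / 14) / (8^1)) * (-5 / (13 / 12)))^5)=-529356498944 / 2373046875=-223.07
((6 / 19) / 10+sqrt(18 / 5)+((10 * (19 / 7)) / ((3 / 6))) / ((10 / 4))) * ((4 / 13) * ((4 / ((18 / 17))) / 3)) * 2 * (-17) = -66867664 / 233415 - 4624 * sqrt(10) / 585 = -311.47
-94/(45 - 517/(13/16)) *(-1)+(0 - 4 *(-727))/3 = 22350130/23061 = 969.17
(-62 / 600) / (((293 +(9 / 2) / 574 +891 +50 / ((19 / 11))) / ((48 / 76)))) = -35588 / 661424475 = -0.00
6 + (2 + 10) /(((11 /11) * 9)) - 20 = -38 /3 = -12.67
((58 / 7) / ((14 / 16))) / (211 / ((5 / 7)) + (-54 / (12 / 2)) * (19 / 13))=15080 / 449477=0.03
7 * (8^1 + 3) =77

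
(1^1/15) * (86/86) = 1/15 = 0.07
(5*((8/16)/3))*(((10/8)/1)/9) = 25/216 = 0.12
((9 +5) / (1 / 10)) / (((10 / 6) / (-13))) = -1092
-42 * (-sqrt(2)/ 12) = 7 * sqrt(2)/ 2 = 4.95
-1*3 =-3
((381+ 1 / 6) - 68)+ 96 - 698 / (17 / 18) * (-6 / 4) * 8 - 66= 939611 / 102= 9211.87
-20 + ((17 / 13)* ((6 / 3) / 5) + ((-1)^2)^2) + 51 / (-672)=-270129 / 14560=-18.55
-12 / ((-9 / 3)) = 4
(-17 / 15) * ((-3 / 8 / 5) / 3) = 17 / 600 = 0.03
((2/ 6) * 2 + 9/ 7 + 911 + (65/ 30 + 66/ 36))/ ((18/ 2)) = 19256/ 189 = 101.88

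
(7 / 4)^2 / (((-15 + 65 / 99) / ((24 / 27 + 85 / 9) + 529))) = -1308153 / 11360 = -115.15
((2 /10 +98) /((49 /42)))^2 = 8678916 /1225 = 7084.83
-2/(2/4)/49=-0.08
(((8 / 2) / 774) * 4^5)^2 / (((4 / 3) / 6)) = 2097152 / 16641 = 126.02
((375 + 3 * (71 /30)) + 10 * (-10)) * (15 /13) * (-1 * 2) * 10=-6510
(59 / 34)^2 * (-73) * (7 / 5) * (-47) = 83603177 / 5780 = 14464.22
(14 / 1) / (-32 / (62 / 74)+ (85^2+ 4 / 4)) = 217 / 111411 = 0.00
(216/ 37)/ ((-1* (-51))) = 72/ 629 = 0.11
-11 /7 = -1.57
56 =56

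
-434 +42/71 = -30772/71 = -433.41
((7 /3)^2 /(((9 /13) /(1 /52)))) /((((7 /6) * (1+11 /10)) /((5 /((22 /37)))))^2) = 855625 /480249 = 1.78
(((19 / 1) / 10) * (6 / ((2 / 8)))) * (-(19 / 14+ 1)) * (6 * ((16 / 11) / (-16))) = 2052 / 35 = 58.63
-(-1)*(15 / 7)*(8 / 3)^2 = 320 / 21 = 15.24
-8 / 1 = -8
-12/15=-4/5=-0.80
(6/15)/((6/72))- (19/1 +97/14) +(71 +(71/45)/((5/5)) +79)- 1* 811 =-428747/630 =-680.55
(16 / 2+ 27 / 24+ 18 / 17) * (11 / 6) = 15235 / 816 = 18.67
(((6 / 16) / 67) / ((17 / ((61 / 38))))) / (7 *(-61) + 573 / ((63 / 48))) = 1281 / 23199152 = 0.00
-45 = -45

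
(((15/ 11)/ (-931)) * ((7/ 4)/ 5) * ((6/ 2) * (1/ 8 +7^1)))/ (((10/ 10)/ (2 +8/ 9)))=-39/ 1232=-0.03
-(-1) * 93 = 93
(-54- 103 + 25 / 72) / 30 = -11279 / 2160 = -5.22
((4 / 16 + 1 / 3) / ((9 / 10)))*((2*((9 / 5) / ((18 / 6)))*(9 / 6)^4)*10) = 315 / 8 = 39.38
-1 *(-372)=372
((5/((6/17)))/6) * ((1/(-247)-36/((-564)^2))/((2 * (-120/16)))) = 154411/235709136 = 0.00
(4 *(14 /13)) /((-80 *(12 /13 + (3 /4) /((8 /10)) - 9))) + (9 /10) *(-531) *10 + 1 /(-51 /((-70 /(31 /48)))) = -18691762013 /3912975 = -4776.87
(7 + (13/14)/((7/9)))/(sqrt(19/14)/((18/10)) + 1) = 65043/4613 -36135 * sqrt(266)/64582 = 4.97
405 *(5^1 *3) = 6075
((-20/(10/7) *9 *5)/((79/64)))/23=-40320/1817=-22.19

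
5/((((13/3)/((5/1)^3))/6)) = 11250/13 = 865.38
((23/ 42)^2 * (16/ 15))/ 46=0.01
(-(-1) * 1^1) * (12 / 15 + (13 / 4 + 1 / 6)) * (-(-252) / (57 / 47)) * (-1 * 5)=-83237 / 19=-4380.89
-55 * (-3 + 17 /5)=-22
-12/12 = -1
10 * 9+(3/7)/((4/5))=2535/28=90.54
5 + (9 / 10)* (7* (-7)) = -391 / 10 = -39.10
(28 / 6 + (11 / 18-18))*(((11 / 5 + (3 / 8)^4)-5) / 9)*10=13039031 / 331776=39.30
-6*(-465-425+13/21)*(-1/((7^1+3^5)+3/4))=-149416/7021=-21.28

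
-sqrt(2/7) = -sqrt(14)/7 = -0.53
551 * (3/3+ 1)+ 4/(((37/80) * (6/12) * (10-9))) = 41414/37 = 1119.30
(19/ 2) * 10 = 95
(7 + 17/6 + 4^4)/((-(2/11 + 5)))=-17545/342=-51.30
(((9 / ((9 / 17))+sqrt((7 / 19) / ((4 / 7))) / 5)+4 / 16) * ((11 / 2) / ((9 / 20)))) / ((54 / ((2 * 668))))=51436 * sqrt(19) / 4617+422510 / 81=5264.73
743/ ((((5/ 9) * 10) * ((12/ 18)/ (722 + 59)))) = 15667641/ 100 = 156676.41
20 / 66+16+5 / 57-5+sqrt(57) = sqrt(57)+7142 / 627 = 18.94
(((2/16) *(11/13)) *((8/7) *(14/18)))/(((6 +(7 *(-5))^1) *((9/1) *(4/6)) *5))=-11/101790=-0.00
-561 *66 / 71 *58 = -2147508 / 71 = -30246.59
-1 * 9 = -9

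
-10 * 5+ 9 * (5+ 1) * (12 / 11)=98 / 11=8.91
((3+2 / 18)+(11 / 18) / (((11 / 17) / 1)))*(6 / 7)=3.48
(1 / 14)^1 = 1 / 14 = 0.07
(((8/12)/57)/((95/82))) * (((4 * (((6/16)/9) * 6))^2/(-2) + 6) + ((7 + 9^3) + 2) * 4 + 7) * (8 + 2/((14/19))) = 347270/1083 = 320.66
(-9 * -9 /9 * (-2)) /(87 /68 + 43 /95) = -116280 /11189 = -10.39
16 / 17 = 0.94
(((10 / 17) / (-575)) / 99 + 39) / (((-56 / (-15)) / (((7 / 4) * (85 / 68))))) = 37741265 / 1651584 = 22.85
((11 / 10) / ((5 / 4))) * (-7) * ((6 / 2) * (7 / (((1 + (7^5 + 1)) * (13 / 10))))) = -2156 / 364195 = -0.01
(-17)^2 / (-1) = -289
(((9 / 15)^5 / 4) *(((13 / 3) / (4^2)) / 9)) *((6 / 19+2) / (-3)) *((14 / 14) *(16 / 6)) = -143 / 118750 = -0.00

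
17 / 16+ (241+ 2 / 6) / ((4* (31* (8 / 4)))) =3029 / 1488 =2.04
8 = 8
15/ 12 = 5/ 4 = 1.25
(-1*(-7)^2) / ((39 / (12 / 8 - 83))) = 7987 / 78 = 102.40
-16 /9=-1.78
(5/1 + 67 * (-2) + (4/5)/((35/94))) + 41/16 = -124.29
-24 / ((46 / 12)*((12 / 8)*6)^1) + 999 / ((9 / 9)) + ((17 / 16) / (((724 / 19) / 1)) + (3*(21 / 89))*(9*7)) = 24730369725 / 23712448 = 1042.93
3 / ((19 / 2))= 6 / 19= 0.32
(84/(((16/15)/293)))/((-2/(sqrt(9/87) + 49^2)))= -221600295/8 - 92295 * sqrt(87)/232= -27703747.52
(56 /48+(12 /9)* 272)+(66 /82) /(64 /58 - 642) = 415874254 /1143039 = 363.83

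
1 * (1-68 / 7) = -61 / 7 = -8.71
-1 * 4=-4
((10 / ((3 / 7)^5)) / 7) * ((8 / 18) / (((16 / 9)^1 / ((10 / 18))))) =60025 / 4374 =13.72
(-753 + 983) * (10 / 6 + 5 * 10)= 35650 / 3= 11883.33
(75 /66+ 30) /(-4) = -685 /88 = -7.78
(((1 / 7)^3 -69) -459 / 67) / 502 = -1743059 / 11536462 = -0.15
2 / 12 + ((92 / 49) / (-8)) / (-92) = 199 / 1176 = 0.17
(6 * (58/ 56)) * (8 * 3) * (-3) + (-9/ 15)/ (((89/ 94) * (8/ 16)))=-1397688/ 3115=-448.70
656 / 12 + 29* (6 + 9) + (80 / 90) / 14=30853 / 63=489.73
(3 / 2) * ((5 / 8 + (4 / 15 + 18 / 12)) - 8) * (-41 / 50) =27593 / 4000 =6.90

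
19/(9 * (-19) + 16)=-0.12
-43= -43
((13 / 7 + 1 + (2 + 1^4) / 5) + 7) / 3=122 / 35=3.49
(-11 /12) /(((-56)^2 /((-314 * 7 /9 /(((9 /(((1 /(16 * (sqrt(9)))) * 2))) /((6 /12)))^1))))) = 1727 /10450944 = 0.00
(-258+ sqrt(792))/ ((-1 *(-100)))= -129/ 50+ 3 *sqrt(22)/ 50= -2.30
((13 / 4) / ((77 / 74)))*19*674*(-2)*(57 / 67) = -351102102 / 5159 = -68056.23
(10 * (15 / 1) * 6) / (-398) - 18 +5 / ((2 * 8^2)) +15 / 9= -1417943 / 76416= -18.56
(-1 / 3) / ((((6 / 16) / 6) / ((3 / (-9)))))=16 / 9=1.78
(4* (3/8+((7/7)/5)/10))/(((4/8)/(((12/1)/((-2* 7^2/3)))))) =-1422/1225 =-1.16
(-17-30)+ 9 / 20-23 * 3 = -2311 / 20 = -115.55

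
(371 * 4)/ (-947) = -1484/ 947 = -1.57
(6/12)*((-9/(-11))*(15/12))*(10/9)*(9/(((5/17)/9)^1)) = 6885/44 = 156.48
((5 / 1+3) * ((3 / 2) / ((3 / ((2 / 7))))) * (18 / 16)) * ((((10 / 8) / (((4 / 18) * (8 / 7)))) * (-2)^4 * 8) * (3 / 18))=135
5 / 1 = 5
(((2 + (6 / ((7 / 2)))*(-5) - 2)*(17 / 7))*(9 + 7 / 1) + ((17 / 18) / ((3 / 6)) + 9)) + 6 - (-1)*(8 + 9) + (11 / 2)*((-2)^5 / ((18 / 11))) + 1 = -405.73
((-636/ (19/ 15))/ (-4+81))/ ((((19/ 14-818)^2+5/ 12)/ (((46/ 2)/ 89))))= -2303910/ 911776172989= -0.00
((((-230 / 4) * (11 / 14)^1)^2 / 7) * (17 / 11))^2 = 6116099955625 / 30118144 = 203070.28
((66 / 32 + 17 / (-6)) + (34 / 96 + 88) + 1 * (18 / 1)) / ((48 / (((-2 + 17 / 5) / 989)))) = 8869 / 2848320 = 0.00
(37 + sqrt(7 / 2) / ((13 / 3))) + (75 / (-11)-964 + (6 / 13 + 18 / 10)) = -666063 / 715 + 3 * sqrt(14) / 26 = -931.12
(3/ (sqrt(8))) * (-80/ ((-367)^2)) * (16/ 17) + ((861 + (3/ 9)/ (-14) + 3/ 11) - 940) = -36383/ 462 - 960 * sqrt(2)/ 2289713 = -78.75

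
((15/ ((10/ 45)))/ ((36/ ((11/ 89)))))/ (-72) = -55/ 17088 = -0.00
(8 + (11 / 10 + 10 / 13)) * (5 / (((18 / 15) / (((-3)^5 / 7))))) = -519615 / 364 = -1427.51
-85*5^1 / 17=-25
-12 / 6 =-2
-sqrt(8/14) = -0.76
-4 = -4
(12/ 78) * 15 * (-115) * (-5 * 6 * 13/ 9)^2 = -1495000/ 3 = -498333.33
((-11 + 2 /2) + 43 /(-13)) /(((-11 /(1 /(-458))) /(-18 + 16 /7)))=865 /20839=0.04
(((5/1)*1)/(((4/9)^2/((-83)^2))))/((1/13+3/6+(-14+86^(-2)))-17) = -4470954111/780028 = -5731.79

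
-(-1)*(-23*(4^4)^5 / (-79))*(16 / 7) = 731682240545.33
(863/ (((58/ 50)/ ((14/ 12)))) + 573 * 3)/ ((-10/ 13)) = -5851703/ 1740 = -3363.05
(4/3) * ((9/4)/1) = 3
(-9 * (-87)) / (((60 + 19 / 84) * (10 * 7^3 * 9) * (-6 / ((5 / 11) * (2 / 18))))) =-29 / 8180403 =-0.00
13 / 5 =2.60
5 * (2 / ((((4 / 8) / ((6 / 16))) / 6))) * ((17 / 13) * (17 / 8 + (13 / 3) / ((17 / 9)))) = 27045 / 104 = 260.05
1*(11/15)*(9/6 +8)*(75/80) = 209/32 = 6.53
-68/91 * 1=-68/91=-0.75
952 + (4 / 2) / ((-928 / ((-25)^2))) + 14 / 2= 444351 / 464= 957.65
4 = 4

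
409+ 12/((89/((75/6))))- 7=35928/89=403.69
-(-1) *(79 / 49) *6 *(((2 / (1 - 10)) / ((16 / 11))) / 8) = -869 / 4704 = -0.18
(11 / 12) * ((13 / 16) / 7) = 143 / 1344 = 0.11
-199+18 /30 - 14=-1062 /5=-212.40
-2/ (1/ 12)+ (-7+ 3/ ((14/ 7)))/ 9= -443/ 18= -24.61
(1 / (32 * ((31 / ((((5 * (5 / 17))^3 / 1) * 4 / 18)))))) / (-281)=-0.00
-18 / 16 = -9 / 8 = -1.12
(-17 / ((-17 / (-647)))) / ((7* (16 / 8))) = -46.21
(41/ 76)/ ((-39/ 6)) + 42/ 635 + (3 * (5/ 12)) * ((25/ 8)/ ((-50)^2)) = -306999/ 20076160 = -0.02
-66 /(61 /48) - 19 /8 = -26503 /488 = -54.31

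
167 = 167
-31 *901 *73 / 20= -2038963 / 20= -101948.15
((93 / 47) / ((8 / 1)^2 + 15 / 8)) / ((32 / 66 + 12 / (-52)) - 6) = -10296 / 1969535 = -0.01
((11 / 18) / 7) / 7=11 / 882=0.01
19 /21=0.90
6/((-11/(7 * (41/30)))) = -287/55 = -5.22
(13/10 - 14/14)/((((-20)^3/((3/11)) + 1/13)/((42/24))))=-819/45759880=-0.00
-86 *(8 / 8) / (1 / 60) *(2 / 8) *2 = -2580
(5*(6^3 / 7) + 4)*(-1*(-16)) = 17728 / 7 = 2532.57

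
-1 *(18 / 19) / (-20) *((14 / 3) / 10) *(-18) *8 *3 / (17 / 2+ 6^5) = -9072 / 7395275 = -0.00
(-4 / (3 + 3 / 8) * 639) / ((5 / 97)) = -220384 / 15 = -14692.27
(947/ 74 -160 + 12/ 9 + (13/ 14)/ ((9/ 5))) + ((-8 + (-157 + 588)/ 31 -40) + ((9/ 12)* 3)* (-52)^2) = 426668668/ 72261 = 5904.55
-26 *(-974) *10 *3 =759720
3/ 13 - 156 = -2025/ 13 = -155.77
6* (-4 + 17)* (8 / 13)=48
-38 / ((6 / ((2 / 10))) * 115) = -19 / 1725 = -0.01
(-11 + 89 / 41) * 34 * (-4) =49232 / 41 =1200.78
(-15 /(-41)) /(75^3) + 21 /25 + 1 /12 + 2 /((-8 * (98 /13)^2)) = 40707395791 /44298450000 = 0.92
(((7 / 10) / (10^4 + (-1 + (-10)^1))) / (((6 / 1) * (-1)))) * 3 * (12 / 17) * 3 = -9 / 121295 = -0.00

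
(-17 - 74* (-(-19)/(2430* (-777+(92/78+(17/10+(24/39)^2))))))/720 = -5401555753/228781836720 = -0.02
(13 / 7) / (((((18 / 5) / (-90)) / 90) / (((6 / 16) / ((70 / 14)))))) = -8775 / 28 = -313.39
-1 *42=-42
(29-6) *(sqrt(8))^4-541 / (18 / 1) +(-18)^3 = -79021 / 18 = -4390.06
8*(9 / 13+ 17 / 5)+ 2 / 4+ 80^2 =836321 / 130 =6433.24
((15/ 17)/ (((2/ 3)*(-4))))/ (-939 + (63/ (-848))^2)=1348320/ 3826329893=0.00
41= 41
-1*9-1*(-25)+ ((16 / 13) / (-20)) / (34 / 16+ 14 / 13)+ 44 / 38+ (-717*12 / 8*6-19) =-204199538 / 31635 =-6454.86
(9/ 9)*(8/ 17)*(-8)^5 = -262144/ 17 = -15420.24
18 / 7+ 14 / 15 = 3.50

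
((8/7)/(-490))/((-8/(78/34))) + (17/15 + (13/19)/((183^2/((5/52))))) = 84147933749/74204256420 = 1.13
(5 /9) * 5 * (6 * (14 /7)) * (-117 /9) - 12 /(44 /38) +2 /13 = -190280 /429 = -443.54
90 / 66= 15 / 11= 1.36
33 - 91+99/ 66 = -113/ 2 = -56.50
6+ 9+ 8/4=17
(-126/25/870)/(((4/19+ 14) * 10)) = -0.00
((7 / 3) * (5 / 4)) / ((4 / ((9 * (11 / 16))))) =1155 / 256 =4.51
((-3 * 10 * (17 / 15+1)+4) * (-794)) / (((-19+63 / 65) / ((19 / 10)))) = -1470885 / 293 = -5020.09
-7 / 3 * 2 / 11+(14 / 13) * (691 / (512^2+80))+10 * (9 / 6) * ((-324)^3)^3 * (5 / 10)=-5532798259096979908096701271801 / 18749016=-295098060564724031815680.40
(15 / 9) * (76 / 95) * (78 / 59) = 1.76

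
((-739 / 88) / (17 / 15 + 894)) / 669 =-3695 / 263491448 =-0.00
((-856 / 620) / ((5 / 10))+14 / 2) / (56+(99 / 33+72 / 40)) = 657 / 9424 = 0.07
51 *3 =153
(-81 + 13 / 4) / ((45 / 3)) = -311 / 60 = -5.18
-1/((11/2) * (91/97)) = -194/1001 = -0.19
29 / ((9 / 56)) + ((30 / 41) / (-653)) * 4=43478272 / 240957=180.44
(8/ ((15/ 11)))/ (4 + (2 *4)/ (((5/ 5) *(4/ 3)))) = 44/ 75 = 0.59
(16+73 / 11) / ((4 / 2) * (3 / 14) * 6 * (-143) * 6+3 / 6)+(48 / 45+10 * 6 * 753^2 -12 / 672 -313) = 9707346837419411 / 285340440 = 34020228.04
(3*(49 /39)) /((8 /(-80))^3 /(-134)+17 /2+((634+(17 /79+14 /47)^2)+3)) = 90521298854000 /15508556212881797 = 0.01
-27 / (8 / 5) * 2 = -135 / 4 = -33.75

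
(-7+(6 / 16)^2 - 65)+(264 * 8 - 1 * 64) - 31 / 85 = 10748221 / 5440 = 1975.78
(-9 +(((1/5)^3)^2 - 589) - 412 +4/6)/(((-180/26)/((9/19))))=615062461/8906250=69.06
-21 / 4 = -5.25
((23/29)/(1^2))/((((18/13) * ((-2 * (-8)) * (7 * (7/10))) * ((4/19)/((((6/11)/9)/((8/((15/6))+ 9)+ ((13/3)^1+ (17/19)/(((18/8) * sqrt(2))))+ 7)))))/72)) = 162888046425/25309517686684 -688111125 * sqrt(2)/12654758843342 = 0.01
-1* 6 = -6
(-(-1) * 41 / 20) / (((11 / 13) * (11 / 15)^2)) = 23985 / 5324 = 4.51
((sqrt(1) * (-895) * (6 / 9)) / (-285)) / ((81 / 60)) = 7160 / 4617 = 1.55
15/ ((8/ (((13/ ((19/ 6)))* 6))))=1755/ 38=46.18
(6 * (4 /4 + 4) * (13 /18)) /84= 65 /252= 0.26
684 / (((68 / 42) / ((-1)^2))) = 7182 / 17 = 422.47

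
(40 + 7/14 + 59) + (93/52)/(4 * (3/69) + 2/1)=260839/2600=100.32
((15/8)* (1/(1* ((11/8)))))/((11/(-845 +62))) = -11745/121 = -97.07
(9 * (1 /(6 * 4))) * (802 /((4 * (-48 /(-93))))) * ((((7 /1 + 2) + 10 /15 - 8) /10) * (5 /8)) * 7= 435085 /4096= 106.22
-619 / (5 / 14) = -8666 / 5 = -1733.20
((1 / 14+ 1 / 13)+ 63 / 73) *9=120933 / 13286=9.10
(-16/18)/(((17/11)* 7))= -88/1071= -0.08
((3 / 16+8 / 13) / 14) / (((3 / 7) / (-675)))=-37575 / 416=-90.32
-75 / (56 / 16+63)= -150 / 133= -1.13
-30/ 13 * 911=-27330/ 13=-2102.31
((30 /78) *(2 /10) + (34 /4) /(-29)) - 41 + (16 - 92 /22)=-243827 /8294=-29.40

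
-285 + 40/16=-565/2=-282.50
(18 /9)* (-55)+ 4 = -106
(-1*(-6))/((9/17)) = 34/3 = 11.33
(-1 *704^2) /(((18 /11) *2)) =-1362944 /9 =-151438.22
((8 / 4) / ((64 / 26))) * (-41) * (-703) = 374699 / 16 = 23418.69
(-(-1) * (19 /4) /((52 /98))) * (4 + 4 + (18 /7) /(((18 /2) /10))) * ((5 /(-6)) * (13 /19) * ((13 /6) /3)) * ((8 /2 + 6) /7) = -6175 /108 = -57.18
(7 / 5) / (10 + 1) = 7 / 55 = 0.13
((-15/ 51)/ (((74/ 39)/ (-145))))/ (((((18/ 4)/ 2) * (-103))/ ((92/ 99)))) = -1734200/ 19241739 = -0.09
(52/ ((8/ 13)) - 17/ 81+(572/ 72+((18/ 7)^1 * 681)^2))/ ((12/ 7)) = 12171309763/ 6804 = 1788846.23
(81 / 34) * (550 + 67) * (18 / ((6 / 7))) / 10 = 1049517 / 340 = 3086.81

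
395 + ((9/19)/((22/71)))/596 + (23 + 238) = 163428607/249128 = 656.00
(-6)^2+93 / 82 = 3045 / 82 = 37.13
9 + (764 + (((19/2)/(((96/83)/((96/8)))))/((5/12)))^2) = 22691561/400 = 56728.90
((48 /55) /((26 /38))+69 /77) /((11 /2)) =21738 /55055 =0.39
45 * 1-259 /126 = 773 /18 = 42.94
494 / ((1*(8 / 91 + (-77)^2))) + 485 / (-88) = -257724343 / 47480136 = -5.43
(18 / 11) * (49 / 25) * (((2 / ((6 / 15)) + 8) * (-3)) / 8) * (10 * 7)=-120393 / 110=-1094.48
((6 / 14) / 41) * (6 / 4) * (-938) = -603 / 41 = -14.71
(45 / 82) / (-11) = -45 / 902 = -0.05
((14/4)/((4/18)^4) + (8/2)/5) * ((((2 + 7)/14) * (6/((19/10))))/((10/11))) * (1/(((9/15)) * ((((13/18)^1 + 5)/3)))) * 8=614156499/27398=22416.11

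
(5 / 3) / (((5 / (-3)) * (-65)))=1 / 65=0.02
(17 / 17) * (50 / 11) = 4.55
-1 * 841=-841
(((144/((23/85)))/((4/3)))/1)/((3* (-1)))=-3060/23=-133.04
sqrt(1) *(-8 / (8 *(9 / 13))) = -13 / 9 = -1.44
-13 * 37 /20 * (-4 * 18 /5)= 8658 /25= 346.32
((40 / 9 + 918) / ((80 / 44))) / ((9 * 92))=45661 / 74520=0.61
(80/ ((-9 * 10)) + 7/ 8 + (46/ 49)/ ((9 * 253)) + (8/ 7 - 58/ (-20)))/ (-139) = -781861/ 26971560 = -0.03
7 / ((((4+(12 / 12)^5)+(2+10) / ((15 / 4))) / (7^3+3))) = 12110 / 41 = 295.37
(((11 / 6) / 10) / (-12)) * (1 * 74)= -407 / 360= -1.13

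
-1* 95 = -95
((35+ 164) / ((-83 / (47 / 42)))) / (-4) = 9353 / 13944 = 0.67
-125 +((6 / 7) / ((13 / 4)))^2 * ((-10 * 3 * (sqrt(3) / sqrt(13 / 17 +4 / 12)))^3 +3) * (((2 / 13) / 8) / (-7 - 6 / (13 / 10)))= -156304307 / 1250431 +55768500 * sqrt(238) / 61271119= -110.96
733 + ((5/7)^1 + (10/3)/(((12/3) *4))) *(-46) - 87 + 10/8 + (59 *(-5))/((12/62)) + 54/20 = -32083/35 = -916.66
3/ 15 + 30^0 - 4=-14/ 5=-2.80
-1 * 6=-6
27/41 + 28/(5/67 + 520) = 1017731/1428645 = 0.71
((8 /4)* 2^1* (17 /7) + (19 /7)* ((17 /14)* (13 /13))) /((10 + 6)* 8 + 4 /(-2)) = 425 /4116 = 0.10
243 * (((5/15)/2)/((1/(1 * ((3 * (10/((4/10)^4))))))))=759375/16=47460.94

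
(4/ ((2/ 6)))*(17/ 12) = 17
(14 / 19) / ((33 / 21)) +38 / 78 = 7793 / 8151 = 0.96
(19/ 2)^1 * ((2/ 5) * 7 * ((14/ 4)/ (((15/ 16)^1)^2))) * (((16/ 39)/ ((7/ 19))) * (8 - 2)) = 10350592/ 14625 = 707.73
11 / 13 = 0.85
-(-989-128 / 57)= 56501 / 57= 991.25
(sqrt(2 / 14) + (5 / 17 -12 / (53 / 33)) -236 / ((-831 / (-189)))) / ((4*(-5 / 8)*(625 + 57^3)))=15187427 / 115939747465 -sqrt(7) / 3251815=0.00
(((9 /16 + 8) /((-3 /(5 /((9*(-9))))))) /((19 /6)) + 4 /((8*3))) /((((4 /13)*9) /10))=177905 /221616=0.80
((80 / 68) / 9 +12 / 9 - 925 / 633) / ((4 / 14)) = 623 / 64566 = 0.01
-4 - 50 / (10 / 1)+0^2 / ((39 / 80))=-9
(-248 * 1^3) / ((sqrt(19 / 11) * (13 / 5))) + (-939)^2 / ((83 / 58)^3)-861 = 171542039145 / 571787-1240 * sqrt(209) / 247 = 299937.81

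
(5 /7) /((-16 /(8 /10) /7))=-0.25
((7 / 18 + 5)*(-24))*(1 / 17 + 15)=-99328 / 51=-1947.61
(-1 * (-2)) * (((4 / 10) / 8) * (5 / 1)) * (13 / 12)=13 / 24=0.54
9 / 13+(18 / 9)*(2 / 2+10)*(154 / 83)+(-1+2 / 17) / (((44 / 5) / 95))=25815793 / 807092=31.99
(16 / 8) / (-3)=-2 / 3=-0.67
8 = 8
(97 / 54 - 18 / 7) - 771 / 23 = -298177 / 8694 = -34.30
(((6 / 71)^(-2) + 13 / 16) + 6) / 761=21145 / 109584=0.19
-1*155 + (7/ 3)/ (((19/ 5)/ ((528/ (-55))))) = -3057/ 19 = -160.89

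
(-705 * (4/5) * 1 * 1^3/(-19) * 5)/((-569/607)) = -1711740/10811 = -158.33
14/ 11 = 1.27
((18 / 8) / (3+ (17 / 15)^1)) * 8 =135 / 31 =4.35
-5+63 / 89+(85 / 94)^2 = -2732327 / 786404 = -3.47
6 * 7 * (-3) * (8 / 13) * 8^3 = -39699.69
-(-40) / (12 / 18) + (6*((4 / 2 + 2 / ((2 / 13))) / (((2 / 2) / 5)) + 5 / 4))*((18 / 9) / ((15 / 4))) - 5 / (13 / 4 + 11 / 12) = 1514 / 5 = 302.80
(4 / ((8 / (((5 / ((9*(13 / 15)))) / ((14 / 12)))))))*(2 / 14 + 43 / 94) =9875 / 59878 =0.16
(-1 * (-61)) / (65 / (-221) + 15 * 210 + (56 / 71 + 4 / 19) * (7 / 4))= 1398913 / 72272308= 0.02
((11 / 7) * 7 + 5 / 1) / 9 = 16 / 9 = 1.78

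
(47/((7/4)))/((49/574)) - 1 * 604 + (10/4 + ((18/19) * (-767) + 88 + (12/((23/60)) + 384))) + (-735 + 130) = -47760197/42826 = -1115.21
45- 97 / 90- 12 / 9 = 3833 / 90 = 42.59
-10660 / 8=-2665 / 2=-1332.50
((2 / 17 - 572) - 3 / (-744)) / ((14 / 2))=-81.70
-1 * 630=-630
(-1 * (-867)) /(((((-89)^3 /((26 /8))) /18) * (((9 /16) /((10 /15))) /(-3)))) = 180336 /704969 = 0.26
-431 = -431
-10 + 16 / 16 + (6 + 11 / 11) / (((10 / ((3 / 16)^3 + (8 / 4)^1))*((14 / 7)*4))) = -2891587 / 327680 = -8.82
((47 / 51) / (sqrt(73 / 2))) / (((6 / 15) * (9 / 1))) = 235 * sqrt(146) / 67014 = 0.04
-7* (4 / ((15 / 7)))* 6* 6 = -2352 / 5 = -470.40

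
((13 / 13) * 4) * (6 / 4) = 6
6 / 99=2 / 33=0.06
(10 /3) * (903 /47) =3010 /47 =64.04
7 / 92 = 0.08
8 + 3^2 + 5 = 22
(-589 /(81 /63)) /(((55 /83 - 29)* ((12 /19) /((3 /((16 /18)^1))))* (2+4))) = 928853 /64512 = 14.40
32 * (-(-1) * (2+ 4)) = 192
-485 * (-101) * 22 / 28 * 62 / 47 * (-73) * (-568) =692609887640 / 329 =2105197226.87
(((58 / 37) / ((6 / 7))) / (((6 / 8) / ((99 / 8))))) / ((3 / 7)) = 15631 / 222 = 70.41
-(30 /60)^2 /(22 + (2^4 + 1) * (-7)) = 1 /388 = 0.00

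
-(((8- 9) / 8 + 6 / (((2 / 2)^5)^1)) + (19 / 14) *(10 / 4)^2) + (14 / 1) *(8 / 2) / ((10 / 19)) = 6443 / 70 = 92.04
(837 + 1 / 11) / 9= 9208 / 99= 93.01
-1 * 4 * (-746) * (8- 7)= 2984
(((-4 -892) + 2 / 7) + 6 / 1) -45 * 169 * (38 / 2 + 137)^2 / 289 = -1297326852 / 2023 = -641288.61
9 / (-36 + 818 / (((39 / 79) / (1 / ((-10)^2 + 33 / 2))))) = -81783 / 197888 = -0.41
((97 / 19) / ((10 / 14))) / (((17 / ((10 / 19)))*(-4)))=-679 / 12274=-0.06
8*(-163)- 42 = -1346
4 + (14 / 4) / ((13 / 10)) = 87 / 13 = 6.69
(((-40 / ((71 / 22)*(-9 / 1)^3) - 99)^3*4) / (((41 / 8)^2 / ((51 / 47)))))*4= -641041.84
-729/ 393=-243/ 131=-1.85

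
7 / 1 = 7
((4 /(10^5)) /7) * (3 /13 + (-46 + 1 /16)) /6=-3169 /72800000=-0.00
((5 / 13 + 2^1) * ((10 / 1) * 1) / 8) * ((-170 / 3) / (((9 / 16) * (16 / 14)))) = -92225 / 351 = -262.75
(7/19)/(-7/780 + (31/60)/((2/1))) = 10920/7391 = 1.48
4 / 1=4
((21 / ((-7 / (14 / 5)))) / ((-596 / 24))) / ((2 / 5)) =126 / 149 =0.85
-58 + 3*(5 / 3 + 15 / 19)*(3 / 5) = -53.58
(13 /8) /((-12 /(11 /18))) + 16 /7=26647 /12096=2.20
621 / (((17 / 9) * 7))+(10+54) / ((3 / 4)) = 47231 / 357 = 132.30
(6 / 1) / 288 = 0.02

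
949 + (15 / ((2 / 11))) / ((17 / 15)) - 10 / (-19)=660419 / 646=1022.32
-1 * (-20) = 20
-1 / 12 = -0.08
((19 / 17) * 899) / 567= 17081 / 9639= 1.77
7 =7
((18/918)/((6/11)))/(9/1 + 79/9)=11/5440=0.00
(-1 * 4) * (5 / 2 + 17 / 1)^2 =-1521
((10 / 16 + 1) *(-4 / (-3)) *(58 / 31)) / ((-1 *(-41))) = 377 / 3813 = 0.10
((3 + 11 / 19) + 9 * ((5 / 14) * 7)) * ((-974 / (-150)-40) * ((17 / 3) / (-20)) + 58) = 300987511 / 171000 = 1760.16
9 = 9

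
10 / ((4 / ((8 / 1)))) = 20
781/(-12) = -781/12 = -65.08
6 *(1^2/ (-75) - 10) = -1502/ 25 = -60.08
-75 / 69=-25 / 23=-1.09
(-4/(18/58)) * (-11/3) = 1276/27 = 47.26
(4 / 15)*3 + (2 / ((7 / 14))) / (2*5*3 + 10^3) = 414 / 515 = 0.80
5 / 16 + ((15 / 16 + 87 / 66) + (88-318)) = -10007 / 44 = -227.43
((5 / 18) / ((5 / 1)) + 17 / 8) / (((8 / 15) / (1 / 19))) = 785 / 3648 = 0.22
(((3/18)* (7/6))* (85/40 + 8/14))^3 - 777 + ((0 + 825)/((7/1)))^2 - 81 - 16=15235829578327/1170505728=13016.45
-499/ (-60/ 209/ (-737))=-76862467/ 60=-1281041.12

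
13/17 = 0.76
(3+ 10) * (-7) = -91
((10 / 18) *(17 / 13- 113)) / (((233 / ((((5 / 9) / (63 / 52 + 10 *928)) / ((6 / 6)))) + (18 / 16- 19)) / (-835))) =80828000 / 6072334701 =0.01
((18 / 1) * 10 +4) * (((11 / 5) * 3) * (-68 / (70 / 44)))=-9083712 / 175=-51906.93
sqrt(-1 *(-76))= 2 *sqrt(19)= 8.72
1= 1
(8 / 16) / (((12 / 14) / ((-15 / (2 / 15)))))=-525 / 8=-65.62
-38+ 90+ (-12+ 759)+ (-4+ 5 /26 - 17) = 20233 /26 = 778.19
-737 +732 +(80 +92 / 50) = 1921 / 25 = 76.84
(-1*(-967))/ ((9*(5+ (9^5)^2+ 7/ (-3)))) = 967/ 31381059633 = 0.00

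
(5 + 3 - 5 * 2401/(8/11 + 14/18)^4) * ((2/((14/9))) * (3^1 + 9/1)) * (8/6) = -165492350610768/3450190807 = -47966.14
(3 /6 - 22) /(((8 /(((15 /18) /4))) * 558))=-215 /214272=-0.00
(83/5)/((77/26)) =2158/385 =5.61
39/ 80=0.49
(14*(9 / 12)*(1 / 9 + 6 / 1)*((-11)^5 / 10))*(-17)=210815759 / 12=17567979.92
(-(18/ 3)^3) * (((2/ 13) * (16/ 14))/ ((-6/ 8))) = 4608/ 91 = 50.64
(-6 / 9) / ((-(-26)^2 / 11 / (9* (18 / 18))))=33 / 338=0.10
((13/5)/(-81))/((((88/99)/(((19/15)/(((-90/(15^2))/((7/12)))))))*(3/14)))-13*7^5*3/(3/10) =-84949288697/38880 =-2184909.69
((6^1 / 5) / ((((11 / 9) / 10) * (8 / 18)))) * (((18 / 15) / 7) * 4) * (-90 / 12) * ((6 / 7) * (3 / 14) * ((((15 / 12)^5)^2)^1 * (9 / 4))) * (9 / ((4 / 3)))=-46708681640625 / 15825108992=-2951.56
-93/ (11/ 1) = -93/ 11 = -8.45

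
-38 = -38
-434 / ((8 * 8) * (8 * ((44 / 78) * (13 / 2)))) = -651 / 2816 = -0.23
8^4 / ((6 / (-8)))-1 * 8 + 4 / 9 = -49220 / 9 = -5468.89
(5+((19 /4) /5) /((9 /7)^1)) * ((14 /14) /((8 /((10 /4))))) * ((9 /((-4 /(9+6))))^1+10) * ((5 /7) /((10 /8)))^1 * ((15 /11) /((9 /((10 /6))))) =-2453375 /399168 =-6.15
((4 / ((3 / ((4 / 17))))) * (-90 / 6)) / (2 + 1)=-80 / 51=-1.57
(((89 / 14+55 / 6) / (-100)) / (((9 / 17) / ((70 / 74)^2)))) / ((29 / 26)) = -252161 / 1071927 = -0.24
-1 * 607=-607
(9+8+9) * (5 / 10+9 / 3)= 91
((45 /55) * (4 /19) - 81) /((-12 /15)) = 84465 /836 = 101.03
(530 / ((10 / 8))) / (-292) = -106 / 73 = -1.45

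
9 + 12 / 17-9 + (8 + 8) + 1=301 / 17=17.71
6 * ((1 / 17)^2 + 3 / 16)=2649 / 2312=1.15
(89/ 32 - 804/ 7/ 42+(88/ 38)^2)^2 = 9375850124001/ 320410338304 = 29.26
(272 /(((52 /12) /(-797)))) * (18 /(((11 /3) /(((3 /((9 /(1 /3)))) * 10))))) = -39021120 /143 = -272874.97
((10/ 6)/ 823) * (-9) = -15/ 823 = -0.02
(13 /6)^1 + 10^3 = 6013 /6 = 1002.17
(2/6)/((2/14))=7/3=2.33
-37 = -37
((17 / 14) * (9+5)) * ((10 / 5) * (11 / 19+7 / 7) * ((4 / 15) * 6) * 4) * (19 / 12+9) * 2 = 7272.42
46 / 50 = 23 / 25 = 0.92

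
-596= -596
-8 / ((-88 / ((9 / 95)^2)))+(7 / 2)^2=4864799 / 397100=12.25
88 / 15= 5.87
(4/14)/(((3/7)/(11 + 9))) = 40/3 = 13.33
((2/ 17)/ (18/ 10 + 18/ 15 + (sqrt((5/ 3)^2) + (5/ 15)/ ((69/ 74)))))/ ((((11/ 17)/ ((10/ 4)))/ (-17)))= -3519/ 2288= -1.54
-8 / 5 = -1.60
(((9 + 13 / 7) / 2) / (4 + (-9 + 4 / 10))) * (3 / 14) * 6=-1710 / 1127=-1.52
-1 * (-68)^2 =-4624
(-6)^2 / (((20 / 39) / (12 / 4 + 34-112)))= -5265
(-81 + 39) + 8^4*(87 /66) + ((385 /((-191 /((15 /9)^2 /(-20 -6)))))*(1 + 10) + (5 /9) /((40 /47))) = 3513737297 /655512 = 5360.29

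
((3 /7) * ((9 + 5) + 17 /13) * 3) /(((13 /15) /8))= 214920 /1183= 181.67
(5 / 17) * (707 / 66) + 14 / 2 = 11389 / 1122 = 10.15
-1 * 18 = -18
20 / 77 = 0.26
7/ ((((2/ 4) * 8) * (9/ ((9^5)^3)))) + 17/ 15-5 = 2402063207770673/ 60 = 40034386796177.88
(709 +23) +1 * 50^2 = 3232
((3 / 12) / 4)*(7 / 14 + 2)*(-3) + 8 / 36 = -71 / 288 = -0.25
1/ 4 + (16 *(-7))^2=50177/ 4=12544.25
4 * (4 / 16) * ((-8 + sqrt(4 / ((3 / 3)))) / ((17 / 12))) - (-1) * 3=-21 / 17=-1.24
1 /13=0.08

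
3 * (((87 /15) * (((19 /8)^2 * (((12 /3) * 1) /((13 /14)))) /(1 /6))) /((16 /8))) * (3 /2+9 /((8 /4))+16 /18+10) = 1392377 /65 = 21421.18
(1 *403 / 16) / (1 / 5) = 2015 / 16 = 125.94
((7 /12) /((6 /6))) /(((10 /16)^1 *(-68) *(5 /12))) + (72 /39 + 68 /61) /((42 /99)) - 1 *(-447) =1070938861 /2359175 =453.95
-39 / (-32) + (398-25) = 11975 / 32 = 374.22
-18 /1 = -18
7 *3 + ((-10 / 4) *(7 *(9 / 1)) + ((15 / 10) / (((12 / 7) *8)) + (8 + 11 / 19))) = -155419 / 1216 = -127.81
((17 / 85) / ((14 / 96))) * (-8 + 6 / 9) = -352 / 35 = -10.06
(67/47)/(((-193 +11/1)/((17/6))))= -0.02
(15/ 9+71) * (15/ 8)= 545/ 4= 136.25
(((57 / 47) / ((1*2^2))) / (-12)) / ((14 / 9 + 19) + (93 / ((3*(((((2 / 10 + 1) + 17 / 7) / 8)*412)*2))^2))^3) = -2570177036830581655428828753 / 2091011867625014982959820040160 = -0.00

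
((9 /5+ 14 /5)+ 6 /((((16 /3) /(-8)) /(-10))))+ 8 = 513 /5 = 102.60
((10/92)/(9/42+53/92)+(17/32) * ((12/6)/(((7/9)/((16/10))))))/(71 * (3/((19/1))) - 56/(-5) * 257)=1572763/1956179638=0.00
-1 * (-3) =3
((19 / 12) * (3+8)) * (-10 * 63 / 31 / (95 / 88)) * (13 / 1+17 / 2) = -218526 / 31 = -7049.23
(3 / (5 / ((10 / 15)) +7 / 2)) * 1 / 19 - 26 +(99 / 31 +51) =182759 / 6479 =28.21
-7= -7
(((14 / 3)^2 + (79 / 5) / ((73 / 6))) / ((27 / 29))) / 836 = 1099187 / 37074510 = 0.03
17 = 17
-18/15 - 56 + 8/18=-2554/45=-56.76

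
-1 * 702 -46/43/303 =-702.00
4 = 4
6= 6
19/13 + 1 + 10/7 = 354/91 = 3.89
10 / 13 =0.77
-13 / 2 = -6.50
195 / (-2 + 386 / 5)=975 / 376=2.59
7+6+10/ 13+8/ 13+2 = 213/ 13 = 16.38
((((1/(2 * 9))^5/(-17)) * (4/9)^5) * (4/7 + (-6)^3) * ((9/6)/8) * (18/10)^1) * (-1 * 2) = -6032/76838396985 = -0.00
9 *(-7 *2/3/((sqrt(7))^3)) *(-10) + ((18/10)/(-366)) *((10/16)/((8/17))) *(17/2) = -867/15616 + 60 *sqrt(7)/7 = 22.62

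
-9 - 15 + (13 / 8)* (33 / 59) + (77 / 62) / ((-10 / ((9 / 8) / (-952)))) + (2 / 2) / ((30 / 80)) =-2438601197 / 119397120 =-20.42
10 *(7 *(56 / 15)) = 261.33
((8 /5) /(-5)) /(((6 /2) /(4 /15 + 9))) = -1112 /1125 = -0.99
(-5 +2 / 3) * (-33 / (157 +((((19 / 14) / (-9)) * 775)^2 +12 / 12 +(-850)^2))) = 206388 / 1062704003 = 0.00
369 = 369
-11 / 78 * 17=-187 / 78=-2.40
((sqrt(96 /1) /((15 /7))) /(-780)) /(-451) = 7 * sqrt(6) /1319175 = 0.00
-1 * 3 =-3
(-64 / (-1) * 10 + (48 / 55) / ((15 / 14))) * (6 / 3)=352448 / 275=1281.63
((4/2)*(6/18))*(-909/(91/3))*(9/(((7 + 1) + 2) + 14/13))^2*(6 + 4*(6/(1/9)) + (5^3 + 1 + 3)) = -4147767/896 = -4629.20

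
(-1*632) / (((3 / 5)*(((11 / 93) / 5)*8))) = -61225 / 11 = -5565.91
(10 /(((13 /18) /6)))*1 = 1080 /13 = 83.08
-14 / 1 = -14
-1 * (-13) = 13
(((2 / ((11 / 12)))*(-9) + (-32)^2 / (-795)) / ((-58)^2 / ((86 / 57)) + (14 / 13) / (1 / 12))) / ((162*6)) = -12786007 / 1331957062755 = -0.00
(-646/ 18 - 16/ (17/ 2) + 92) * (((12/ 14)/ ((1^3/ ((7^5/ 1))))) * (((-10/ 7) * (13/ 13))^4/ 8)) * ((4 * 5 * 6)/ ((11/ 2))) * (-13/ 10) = -2157220000/ 187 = -11535935.83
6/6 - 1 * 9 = -8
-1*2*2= -4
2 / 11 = 0.18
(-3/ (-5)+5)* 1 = 28/ 5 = 5.60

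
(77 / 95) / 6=77 / 570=0.14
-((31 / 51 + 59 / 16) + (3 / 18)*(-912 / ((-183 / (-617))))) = 25295443 / 49776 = 508.19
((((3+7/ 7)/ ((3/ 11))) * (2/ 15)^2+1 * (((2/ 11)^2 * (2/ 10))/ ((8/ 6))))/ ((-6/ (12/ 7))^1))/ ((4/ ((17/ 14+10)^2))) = -534907949/ 224116200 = -2.39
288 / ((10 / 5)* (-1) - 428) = -144 / 215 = -0.67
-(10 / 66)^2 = -25 / 1089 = -0.02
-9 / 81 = -1 / 9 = -0.11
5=5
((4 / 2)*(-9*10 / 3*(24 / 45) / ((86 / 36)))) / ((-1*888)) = 24 / 1591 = 0.02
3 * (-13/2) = -39/2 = -19.50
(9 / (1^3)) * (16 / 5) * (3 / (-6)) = -72 / 5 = -14.40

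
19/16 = 1.19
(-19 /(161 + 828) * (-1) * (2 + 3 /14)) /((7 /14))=589 /6923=0.09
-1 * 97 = -97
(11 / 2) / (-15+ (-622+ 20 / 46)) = -23 / 2662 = -0.01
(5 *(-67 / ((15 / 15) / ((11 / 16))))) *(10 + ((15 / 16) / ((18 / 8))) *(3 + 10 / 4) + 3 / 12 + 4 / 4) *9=-3592875 / 128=-28069.34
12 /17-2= -22 /17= -1.29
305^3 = 28372625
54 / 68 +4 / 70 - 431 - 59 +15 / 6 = -486.65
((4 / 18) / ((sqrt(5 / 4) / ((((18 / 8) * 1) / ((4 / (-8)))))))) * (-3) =2.68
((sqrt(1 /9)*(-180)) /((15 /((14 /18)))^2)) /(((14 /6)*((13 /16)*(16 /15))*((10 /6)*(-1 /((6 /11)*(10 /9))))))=112 /3861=0.03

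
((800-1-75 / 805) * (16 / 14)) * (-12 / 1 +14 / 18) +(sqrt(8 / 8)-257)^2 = 560803456 / 10143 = 55289.70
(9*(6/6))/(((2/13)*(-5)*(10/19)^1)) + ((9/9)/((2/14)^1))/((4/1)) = -512/25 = -20.48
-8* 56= -448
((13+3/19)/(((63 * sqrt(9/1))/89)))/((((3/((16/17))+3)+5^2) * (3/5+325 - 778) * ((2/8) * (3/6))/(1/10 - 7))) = 16376000/675549693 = 0.02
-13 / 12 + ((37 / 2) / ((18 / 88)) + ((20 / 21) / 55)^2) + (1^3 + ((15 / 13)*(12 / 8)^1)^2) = 1683788047 / 18036018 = 93.36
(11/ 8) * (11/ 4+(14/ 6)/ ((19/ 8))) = 9361/ 1824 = 5.13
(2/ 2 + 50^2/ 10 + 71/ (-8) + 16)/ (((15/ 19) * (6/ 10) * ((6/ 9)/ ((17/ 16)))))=666995/ 768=868.48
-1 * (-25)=25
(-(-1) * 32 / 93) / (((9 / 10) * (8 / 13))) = 520 / 837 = 0.62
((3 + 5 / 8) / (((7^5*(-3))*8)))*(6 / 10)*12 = -87 / 1344560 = -0.00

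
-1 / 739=-0.00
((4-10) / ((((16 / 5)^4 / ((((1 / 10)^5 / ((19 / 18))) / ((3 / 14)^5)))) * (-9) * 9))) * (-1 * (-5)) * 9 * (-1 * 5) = -84035 / 25214976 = -0.00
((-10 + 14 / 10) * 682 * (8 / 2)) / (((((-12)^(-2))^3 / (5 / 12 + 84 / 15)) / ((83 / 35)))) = -874589675249664 / 875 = -999531057428.19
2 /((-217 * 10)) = -1 /1085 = -0.00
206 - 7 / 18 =3701 / 18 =205.61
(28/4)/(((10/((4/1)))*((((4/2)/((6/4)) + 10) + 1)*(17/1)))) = 42/3145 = 0.01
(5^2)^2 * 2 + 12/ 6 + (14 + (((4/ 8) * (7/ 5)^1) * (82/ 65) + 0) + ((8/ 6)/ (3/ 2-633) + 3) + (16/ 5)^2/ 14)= 10952647072/ 8619975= 1270.61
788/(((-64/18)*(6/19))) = -11229/16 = -701.81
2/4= 1/2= 0.50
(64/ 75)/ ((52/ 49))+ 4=4684/ 975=4.80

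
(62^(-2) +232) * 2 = 891809 / 1922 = 464.00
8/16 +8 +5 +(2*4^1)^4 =4109.50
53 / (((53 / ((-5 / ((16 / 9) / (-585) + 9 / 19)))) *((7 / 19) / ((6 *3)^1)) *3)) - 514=-226417388 / 329567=-687.01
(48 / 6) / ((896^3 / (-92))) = -23 / 22478848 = -0.00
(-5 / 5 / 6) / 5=-1 / 30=-0.03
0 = 0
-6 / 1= -6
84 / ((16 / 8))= 42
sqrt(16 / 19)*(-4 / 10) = -8*sqrt(19) / 95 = -0.37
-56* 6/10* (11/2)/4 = -231/5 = -46.20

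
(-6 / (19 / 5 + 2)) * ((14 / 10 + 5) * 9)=-1728 / 29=-59.59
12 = 12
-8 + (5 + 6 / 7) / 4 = -183 / 28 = -6.54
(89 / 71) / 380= 89 / 26980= 0.00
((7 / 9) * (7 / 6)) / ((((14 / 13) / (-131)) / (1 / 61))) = -11921 / 6588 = -1.81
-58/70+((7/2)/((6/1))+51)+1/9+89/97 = 6328967/122220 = 51.78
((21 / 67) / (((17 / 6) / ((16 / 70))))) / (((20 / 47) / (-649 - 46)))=-235188 / 5695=-41.30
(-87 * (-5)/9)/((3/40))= 5800/9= 644.44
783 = 783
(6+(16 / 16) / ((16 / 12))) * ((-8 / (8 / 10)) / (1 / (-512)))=34560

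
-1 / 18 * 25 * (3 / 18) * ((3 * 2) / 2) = -0.69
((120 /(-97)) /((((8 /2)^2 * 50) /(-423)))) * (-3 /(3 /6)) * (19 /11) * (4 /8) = -72333 /21340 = -3.39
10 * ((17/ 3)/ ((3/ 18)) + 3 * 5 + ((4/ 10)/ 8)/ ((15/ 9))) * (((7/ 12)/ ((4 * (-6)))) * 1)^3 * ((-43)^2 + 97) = -1636322317/ 119439360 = -13.70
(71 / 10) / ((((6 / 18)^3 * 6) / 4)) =639 / 5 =127.80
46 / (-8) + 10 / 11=-213 / 44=-4.84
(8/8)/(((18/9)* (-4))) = -1/8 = -0.12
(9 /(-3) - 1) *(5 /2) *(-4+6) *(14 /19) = -280 /19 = -14.74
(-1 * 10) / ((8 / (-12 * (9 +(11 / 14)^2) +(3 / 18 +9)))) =156175 / 1176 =132.80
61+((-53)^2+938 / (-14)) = 2803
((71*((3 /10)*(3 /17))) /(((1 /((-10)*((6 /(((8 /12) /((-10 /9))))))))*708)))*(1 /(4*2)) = 1065 /16048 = 0.07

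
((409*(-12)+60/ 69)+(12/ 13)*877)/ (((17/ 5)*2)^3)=-38286875/ 2937974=-13.03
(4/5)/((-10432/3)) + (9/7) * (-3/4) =-88041/91280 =-0.96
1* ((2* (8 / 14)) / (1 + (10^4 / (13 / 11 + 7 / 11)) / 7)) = 8 / 5507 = 0.00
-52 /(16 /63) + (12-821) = -1013.75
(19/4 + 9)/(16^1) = 55/64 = 0.86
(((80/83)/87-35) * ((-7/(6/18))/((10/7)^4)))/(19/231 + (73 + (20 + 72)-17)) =196182413427/164672498000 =1.19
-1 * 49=-49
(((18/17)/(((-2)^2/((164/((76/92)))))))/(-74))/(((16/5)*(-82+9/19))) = 42435/15589136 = 0.00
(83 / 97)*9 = 747 / 97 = 7.70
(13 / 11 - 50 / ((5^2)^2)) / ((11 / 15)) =909 / 605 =1.50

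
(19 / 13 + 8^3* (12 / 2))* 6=239730 / 13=18440.77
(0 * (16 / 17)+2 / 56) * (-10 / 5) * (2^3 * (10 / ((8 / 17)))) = -12.14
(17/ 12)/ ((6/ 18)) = 4.25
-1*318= -318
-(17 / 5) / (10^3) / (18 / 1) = -17 / 90000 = -0.00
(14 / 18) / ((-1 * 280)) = -0.00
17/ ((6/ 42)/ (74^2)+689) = 651644/ 26410749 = 0.02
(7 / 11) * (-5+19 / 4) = -7 / 44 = -0.16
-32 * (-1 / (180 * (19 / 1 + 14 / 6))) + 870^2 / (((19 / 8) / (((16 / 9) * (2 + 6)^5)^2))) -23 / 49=362478197352169317473 / 335160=1081507928607737.55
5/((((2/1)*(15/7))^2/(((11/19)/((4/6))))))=539/2280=0.24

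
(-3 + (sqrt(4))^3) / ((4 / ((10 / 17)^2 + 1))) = 1945 / 1156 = 1.68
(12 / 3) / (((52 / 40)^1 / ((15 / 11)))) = 600 / 143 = 4.20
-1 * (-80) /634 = 40 /317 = 0.13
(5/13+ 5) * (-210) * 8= -117600/13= -9046.15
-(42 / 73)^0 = -1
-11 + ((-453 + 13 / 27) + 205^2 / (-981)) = -1490210 / 2943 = -506.36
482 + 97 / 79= 38175 / 79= 483.23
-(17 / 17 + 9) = -10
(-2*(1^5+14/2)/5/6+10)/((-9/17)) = -2414/135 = -17.88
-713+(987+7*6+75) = 391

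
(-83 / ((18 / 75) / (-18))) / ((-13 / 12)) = -74700 / 13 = -5746.15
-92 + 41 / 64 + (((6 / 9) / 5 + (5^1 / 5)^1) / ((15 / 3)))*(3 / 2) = -145631 / 1600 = -91.02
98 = 98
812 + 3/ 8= 6499/ 8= 812.38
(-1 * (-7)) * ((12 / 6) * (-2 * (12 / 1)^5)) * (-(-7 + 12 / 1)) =34836480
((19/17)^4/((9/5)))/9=651605/6765201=0.10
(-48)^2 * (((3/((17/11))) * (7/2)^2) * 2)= 109575.53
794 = 794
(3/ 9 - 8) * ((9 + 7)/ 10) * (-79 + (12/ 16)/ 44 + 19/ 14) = 439921/ 462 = 952.21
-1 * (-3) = 3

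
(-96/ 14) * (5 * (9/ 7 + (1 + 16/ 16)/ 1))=-5520/ 49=-112.65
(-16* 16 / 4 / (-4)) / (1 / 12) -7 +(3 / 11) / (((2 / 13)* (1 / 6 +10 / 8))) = 34829 / 187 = 186.25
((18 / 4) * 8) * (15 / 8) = 135 / 2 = 67.50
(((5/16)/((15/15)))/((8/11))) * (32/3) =55/12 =4.58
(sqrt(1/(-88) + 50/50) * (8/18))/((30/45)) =sqrt(1914)/66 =0.66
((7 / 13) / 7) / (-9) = -1 / 117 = -0.01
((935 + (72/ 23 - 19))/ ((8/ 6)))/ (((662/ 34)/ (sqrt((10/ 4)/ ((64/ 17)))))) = 269535 * sqrt(170)/ 121808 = 28.85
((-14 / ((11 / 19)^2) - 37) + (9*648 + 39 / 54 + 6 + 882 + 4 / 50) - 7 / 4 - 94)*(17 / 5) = 12119134879 / 544500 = 22257.36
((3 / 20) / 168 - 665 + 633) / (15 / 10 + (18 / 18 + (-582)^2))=-35839 / 379373680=-0.00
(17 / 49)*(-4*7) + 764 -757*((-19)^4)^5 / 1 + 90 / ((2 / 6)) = -199189269351536032466591322529 / 7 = -28455609907362290352370190000.00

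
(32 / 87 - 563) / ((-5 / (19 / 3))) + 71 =783.67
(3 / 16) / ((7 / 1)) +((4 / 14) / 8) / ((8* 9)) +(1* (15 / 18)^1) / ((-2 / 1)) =-785 / 2016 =-0.39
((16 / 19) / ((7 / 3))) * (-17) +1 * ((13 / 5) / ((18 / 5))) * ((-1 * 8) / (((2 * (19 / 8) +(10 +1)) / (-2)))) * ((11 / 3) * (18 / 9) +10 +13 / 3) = 315472 / 32319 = 9.76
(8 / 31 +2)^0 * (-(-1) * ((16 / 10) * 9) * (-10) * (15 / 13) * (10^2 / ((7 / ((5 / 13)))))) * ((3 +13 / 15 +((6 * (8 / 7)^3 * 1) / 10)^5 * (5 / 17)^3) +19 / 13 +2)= -2404640473761546978033600 / 358711633190924019461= -6703.55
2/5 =0.40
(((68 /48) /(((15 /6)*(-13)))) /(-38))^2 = 289 /219632400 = 0.00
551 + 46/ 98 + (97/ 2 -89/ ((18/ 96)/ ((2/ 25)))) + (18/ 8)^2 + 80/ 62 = 1035986333/ 1822800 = 568.35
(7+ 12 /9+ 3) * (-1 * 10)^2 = 3400 /3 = 1133.33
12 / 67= 0.18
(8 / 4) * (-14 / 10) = -14 / 5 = -2.80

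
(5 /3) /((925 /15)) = 0.03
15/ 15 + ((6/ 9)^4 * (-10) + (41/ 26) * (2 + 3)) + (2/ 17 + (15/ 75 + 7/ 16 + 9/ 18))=11692151/ 1432080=8.16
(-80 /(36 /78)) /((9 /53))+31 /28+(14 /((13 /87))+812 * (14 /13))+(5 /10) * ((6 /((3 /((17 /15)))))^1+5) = -2351173 /49140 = -47.85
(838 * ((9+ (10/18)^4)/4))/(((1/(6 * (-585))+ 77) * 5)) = 325044278/65675367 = 4.95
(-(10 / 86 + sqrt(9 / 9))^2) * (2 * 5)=-12.46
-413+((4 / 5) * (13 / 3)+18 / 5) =-6089 / 15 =-405.93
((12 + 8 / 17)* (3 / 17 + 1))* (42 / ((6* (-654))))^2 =51940 / 30902481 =0.00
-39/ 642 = -13/ 214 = -0.06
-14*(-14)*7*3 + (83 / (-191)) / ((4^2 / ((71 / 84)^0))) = 12578413 / 3056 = 4115.97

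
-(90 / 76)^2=-2025 / 1444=-1.40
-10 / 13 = -0.77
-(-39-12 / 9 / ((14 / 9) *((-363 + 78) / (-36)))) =26007 / 665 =39.11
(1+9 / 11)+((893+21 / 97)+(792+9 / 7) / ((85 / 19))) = 680802159 / 634865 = 1072.36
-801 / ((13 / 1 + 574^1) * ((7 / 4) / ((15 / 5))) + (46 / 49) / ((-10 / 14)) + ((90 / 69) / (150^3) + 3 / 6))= -3627028125 / 1546818283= -2.34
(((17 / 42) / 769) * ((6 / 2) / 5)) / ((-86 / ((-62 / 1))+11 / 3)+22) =93 / 7966840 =0.00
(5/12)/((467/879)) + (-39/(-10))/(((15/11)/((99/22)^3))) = 261.40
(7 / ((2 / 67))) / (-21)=-67 / 6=-11.17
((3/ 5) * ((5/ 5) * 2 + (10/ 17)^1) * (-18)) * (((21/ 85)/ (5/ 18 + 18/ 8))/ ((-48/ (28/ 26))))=74844/ 1221025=0.06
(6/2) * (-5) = -15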